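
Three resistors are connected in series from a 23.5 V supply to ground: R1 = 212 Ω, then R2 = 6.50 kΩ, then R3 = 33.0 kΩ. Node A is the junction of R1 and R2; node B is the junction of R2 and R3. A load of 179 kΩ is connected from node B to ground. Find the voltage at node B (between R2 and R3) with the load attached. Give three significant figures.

V ≈ 18.9 V

At node B, R3 is in parallel with the load: R3‖R_L = 27860 Ω.
Below node A the resistance is R2 + (R3‖R_L) = 34360 Ω, so V_A = 23.5 × 34360/34580 = 23.36 V.
Then V_B = V_A × (R3‖R_L)/(R2 + R3‖R_L) = 23.36 × 27860/34360 = 18.9 V.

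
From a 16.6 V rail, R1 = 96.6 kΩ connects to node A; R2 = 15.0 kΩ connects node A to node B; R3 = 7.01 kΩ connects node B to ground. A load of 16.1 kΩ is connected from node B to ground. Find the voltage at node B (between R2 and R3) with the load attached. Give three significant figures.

V ≈ 0.696 V

At node B, R3 is in parallel with the load: R3‖R_L = 4.884 kΩ.
Below node A the resistance is R2 + (R3‖R_L) = 19.88 kΩ, so V_A = 16.6 × 19.88/116.5 = 2.834 V.
Then V_B = V_A × (R3‖R_L)/(R2 + R3‖R_L) = 2.834 × 4.884/19.88 = 0.696 V.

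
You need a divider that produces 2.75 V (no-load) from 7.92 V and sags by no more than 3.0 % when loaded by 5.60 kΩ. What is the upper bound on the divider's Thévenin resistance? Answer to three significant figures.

R_th ≤ 173 Ω

Loading drop = R_th/(R_th + R_L) ≤ 0.0300, so R_th ≤ R_L · ε/(1−ε) = 5.60 kΩ × 0.0300/0.9700 = 173 Ω.
(Any R1, R2 with R2/(R1+R2) = 0.347 and R1‖R2 ≤ 173 Ω will meet the spec.)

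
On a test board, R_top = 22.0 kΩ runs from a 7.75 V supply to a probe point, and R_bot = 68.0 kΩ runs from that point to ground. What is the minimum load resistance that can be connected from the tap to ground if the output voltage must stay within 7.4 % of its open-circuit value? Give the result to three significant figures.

Output resistance R_th = R_top‖R_bot = (22.0 × 68.0)/90.00 = 16.62 kΩ.
The fractional drop is R_th/(R_th + R_L); requiring this ≤ 0.0740 gives R_L ≥ R_th(1/0.0740 − 1) = 16.62 × 12.51 = 208 kΩ.

R_L(min) ≈ 208 kΩ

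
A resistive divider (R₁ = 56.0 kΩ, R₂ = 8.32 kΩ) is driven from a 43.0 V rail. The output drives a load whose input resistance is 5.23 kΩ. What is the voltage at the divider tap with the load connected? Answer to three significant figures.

V_out ≈ 2.33 V

The load sits in parallel with R₂: R₂‖R_L = (8.32 × 5.23) / (8.32 + 5.23) = 3.211 kΩ.
V_out = 43.0 × 3.211 / (56.0 + 3.211) = 43.0 × 3.211/59.21 = 2.33 V.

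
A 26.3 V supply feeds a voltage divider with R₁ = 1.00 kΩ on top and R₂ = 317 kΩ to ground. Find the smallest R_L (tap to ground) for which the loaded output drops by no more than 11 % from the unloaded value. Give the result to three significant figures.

R_L(min) ≈ 8.07 kΩ

Output resistance R_th = R₁‖R₂ = (1000 × 317000)/318000 = 996.9 Ω.
The fractional drop is R_th/(R_th + R_L); requiring this ≤ 0.110 gives R_L ≥ R_th(1/0.110 − 1) = 996.9 × 8.091 = 8.07 kΩ.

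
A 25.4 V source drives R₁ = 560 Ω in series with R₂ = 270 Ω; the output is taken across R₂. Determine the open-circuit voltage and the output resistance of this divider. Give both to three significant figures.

V_th is the open-circuit tap voltage: 25.4 × 270/(560 + 270) = 8.26 V.
With the supply zeroed, R₁ and R₂ appear in parallel from the tap: R_th = R₁‖R₂ = (560 × 270)/830.0 = 182 Ω.

V_th = 8.26 V, R_th = 182 Ω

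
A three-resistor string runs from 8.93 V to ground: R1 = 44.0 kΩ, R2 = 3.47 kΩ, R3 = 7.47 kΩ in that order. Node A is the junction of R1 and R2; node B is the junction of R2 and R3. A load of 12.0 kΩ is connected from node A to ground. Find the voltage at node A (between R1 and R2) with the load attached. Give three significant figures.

V ≈ 1.03 V

Below node A the series string R2+R3 = 10.94 kΩ sits in parallel with the 12.0 kΩ load: 5.723 kΩ.
V_A = 8.93 × 5.723/(44.0 + 5.723) = 1.03 V.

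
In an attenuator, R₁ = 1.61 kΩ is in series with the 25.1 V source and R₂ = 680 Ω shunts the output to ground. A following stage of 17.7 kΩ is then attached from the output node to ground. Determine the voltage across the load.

V_out ≈ 7.26 V

The load sits in parallel with R₂: R₂‖R_L = (680 × 17700) / (680 + 17700) = 654.8 Ω.
V_out = 25.1 × 654.8 / (1610 + 654.8) = 25.1 × 654.8/2265 = 7.26 V.
(Unloaded it would have been 7.45 V.)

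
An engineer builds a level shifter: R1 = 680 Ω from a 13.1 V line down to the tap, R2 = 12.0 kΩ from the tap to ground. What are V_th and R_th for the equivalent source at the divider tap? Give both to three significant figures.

V_th is the open-circuit tap voltage: 13.1 × 12000/(680 + 12000) = 12.4 V.
With the supply zeroed, R1 and R2 appear in parallel from the tap: R_th = R1‖R2 = (680 × 12000)/12680 = 644 Ω.

V_th = 12.4 V, R_th = 644 Ω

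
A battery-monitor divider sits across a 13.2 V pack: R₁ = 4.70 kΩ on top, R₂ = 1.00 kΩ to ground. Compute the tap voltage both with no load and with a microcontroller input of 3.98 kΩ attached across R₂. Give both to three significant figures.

Open-circuit: V = 13.2 × 1.00/(4.70 + 1.00) = 2.32 V.
With the load, R₂ becomes R₂‖R_L = 0.7992 kΩ, so V = 13.2 × 0.7992/5.499 = 1.92 V.

Unloaded: 2.32 V; loaded: 1.92 V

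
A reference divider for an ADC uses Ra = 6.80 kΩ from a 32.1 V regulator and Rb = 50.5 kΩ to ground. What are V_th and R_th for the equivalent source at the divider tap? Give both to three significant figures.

V_th is the open-circuit tap voltage: 32.1 × 50.5/(6.80 + 50.5) = 28.3 V.
With the supply zeroed, Ra and Rb appear in parallel from the tap: R_th = Ra‖Rb = (6.80 × 50.5)/57.30 = 5.99 kΩ.

V_th = 28.3 V, R_th = 5.99 kΩ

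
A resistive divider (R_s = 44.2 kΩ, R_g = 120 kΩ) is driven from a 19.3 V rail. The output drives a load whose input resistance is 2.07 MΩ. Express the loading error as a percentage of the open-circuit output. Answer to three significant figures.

The divider's output (Thévenin) resistance is R_s‖R_g = 32.30 kΩ.
Fractional drop under load = R_th/(R_th + R_L) = 32.30 / (32.30 + 2070) = 0.01537.
So the output falls by 1.54 %.

1.54 %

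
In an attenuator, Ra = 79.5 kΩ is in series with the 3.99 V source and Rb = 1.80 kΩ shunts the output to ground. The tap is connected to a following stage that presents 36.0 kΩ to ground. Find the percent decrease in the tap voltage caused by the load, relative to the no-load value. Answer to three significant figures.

4.66 %

The divider's output (Thévenin) resistance is Ra‖Rb = 1.760 kΩ.
Fractional drop under load = R_th/(R_th + R_L) = 1.760 / (1.760 + 36.0) = 0.04661.
So the output falls by 4.66 %.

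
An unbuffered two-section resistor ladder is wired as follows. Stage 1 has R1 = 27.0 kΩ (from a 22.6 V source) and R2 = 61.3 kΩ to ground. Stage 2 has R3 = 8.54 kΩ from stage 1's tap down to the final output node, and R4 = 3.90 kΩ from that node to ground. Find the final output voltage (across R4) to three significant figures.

Stage 2 presents R3+R4 = 12.44 kΩ as a load on stage 1's tap.
Stage 1's lower leg becomes R2‖(R3+R4) = 10.34 kΩ, so V_mid = 22.6 × 10.34/37.34 = 6.259 V.
Stage 2 is itself unloaded: V_out = V_mid × R4/(R3+R4) = 6.259 × 3.90/12.44 = 1.96 V.

V_out ≈ 1.96 V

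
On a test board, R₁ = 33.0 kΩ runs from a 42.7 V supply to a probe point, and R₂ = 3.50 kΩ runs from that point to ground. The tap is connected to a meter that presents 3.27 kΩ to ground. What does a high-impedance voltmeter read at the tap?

V_out ≈ 2.08 V

The load sits in parallel with R₂: R₂‖R_L = (3.50 × 3.27) / (3.50 + 3.27) = 1.691 kΩ.
V_out = 42.7 × 1.691 / (33.0 + 1.691) = 42.7 × 1.691/34.69 = 2.08 V.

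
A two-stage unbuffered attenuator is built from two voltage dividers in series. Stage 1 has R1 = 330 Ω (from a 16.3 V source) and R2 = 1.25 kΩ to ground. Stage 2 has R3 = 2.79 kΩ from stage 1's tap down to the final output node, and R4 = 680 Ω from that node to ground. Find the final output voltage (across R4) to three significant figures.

V_out ≈ 2.35 V

Stage 2 presents R3+R4 = 3470 Ω as a load on stage 1's tap.
Stage 1's lower leg becomes R2‖(R3+R4) = 919.0 Ω, so V_mid = 16.3 × 919.0/1249 = 11.99 V.
Stage 2 is itself unloaded: V_out = V_mid × R4/(R3+R4) = 11.99 × 680/3470 = 2.35 V.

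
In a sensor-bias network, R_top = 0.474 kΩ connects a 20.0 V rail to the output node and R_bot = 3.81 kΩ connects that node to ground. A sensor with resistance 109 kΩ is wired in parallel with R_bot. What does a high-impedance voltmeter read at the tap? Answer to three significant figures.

V_out ≈ 17.7 V

The load sits in parallel with R_bot: R_bot‖R_L = (3810 × 109000) / (3810 + 109000) = 3681 Ω.
V_out = 20.0 × 3681 / (474 + 3681) = 20.0 × 3681/4155 = 17.7 V.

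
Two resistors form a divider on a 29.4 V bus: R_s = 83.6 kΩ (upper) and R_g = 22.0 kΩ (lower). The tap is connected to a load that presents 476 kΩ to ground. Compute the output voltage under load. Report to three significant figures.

V_out ≈ 5.91 V

The load sits in parallel with R_g: R_g‖R_L = (22.0 × 476) / (22.0 + 476) = 21.03 kΩ.
V_out = 29.4 × 21.03 / (83.6 + 21.03) = 29.4 × 21.03/104.6 = 5.91 V.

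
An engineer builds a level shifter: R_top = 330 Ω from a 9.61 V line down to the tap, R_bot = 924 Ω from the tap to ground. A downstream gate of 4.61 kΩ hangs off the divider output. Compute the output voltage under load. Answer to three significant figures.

The load sits in parallel with R_bot: R_bot‖R_L = (924 × 4610) / (924 + 4610) = 769.7 Ω.
V_out = 9.61 × 769.7 / (330 + 769.7) = 9.61 × 769.7/1100 = 6.73 V.
(Unloaded it would have been 7.08 V.)

V_out ≈ 6.73 V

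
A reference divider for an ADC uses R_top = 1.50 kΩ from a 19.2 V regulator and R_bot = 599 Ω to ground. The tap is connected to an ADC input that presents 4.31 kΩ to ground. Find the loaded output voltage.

The load sits in parallel with R_bot: R_bot‖R_L = (599 × 4310) / (599 + 4310) = 525.9 Ω.
V_out = 19.2 × 525.9 / (1500 + 525.9) = 19.2 × 525.9/2026 = 4.98 V.
(Unloaded it would have been 5.48 V.)

V_out ≈ 4.98 V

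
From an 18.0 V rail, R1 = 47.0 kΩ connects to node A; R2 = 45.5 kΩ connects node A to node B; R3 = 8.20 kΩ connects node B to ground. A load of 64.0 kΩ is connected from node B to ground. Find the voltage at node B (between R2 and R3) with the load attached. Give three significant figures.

At node B, R3 is in parallel with the load: R3‖R_L = 7.269 kΩ.
Below node A the resistance is R2 + (R3‖R_L) = 52.77 kΩ, so V_A = 18.0 × 52.77/99.77 = 9.520 V.
Then V_B = V_A × (R3‖R_L)/(R2 + R3‖R_L) = 9.520 × 7.269/52.77 = 1.31 V.

V ≈ 1.31 V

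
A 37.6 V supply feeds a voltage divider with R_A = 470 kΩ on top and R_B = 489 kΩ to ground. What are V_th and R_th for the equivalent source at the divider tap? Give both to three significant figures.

V_th = 19.2 V, R_th = 240 kΩ

V_th is the open-circuit tap voltage: 37.6 × 489/(470 + 489) = 19.2 V.
With the supply zeroed, R_A and R_B appear in parallel from the tap: R_th = R_A‖R_B = (470 × 489)/959.0 = 240 kΩ.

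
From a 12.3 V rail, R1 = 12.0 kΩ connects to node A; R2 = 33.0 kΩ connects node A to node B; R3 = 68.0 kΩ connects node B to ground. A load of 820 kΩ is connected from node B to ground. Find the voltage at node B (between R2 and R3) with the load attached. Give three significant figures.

At node B, R3 is in parallel with the load: R3‖R_L = 62.79 kΩ.
Below node A the resistance is R2 + (R3‖R_L) = 95.79 kΩ, so V_A = 12.3 × 95.79/107.8 = 10.93 V.
Then V_B = V_A × (R3‖R_L)/(R2 + R3‖R_L) = 10.93 × 62.79/95.79 = 7.17 V.

V ≈ 7.17 V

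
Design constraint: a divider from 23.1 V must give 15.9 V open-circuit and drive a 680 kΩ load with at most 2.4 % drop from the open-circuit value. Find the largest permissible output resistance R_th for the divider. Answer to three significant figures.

R_th ≤ 16.7 kΩ

Loading drop = R_th/(R_th + R_L) ≤ 0.0240, so R_th ≤ R_L · ε/(1−ε) = 680 kΩ × 0.0240/0.9760 = 16.7 kΩ.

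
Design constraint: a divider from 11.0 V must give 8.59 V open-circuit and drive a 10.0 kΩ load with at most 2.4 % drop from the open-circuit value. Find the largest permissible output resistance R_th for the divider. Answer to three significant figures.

R_th ≤ 246 Ω

Loading drop = R_th/(R_th + R_L) ≤ 0.0240, so R_th ≤ R_L · ε/(1−ε) = 10.0 kΩ × 0.0240/0.9760 = 246 Ω.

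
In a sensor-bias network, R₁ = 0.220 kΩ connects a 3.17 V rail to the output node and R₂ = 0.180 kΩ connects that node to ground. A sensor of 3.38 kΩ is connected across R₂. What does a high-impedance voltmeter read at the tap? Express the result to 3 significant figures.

V_out ≈ 1.39 V

The load sits in parallel with R₂: R₂‖R_L = (180 × 3380) / (180 + 3380) = 170.9 Ω.
V_out = 3.17 × 170.9 / (220 + 170.9) = 3.17 × 170.9/390.9 = 1.39 V.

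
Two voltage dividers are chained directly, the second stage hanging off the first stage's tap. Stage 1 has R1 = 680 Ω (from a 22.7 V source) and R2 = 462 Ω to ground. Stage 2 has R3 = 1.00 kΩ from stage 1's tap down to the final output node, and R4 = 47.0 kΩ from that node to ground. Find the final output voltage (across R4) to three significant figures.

V_out ≈ 8.94 V

Stage 2 presents R3+R4 = 48000 Ω as a load on stage 1's tap.
Stage 1's lower leg becomes R2‖(R3+R4) = 457.6 Ω, so V_mid = 22.7 × 457.6/1138 = 9.131 V.
Stage 2 is itself unloaded: V_out = V_mid × R4/(R3+R4) = 9.131 × 47000/48000 = 8.94 V.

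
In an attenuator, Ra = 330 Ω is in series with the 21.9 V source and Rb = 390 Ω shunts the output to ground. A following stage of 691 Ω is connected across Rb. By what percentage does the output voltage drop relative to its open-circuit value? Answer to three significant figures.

Unloaded V = 21.9 × 390/720.0 = 11.86 V.
Loaded: Rb‖R_L = 249.3 Ω, giving V = 21.9 × 249.3/579.3 = 9.425 V.
Drop = (11.86 − 9.425) / 11.86 = 20.6 %.

20.6 %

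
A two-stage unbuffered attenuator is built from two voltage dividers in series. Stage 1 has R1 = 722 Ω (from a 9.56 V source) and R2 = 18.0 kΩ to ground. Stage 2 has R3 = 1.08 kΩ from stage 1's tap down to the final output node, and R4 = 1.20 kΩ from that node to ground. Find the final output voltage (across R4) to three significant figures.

V_out ≈ 3.71 V

Stage 2 presents R3+R4 = 2280 Ω as a load on stage 1's tap.
Stage 1's lower leg becomes R2‖(R3+R4) = 2024 Ω, so V_mid = 9.56 × 2024/2746 = 7.046 V.
Stage 2 is itself unloaded: V_out = V_mid × R4/(R3+R4) = 7.046 × 1200/2280 = 3.71 V.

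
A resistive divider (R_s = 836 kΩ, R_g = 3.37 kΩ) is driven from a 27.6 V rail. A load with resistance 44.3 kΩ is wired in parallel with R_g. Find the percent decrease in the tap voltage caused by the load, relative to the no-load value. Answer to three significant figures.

The divider's output (Thévenin) resistance is R_s‖R_g = 3.356 kΩ.
Fractional drop under load = R_th/(R_th + R_L) = 3.356 / (3.356 + 44.3) = 0.07043.
So the output falls by 7.04 %.

7.04 %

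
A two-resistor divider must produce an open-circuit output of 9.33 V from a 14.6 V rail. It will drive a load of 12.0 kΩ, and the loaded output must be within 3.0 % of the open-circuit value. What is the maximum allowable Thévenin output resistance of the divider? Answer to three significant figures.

R_th ≤ 371 Ω

Loading drop = R_th/(R_th + R_L) ≤ 0.0300, so R_th ≤ R_L · ε/(1−ε) = 12.0 kΩ × 0.0300/0.9700 = 371 Ω.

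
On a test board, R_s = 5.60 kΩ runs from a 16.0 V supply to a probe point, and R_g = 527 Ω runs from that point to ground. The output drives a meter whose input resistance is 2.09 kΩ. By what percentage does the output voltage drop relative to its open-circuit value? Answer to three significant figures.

18.7 %

The divider's output (Thévenin) resistance is R_s‖R_g = 481.7 Ω.
Fractional drop under load = R_th/(R_th + R_L) = 481.7 / (481.7 + 2090) = 0.1873.
So the output falls by 18.7 %.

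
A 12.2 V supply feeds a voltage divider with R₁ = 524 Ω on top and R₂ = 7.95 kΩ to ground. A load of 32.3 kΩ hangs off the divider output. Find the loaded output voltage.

V_out ≈ 11.3 V

The load sits in parallel with R₂: R₂‖R_L = (7950 × 32300) / (7950 + 32300) = 6380 Ω.
V_out = 12.2 × 6380 / (524 + 6380) = 12.2 × 6380/6904 = 11.3 V.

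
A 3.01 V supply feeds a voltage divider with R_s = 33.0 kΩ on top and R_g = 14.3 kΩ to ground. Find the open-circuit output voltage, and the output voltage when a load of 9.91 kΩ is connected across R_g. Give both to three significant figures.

Open-circuit: V = 3.01 × 14.3/(33.0 + 14.3) = 0.910 V.
With the load, R_g becomes R_g‖R_L = 5.853 kΩ, so V = 3.01 × 5.853/38.85 = 0.453 V.

Unloaded: 0.910 V; loaded: 0.453 V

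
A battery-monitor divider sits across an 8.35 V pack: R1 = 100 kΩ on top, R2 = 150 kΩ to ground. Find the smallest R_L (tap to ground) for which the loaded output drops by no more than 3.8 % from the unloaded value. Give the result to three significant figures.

R_L(min) ≈ 1.52 MΩ

Output resistance R_th = R1‖R2 = (100 × 150)/250.0 = 60.00 kΩ.
The fractional drop is R_th/(R_th + R_L); requiring this ≤ 0.0380 gives R_L ≥ R_th(1/0.0380 − 1) = 60.00 × 25.32 = 1.52 MΩ.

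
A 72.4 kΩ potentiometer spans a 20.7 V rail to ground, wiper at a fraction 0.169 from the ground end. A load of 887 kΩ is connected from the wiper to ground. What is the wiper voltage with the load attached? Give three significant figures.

V ≈ 3.46 V

The wiper splits the pot into (1−α)R = 60.16 kΩ above and αR = 12.24 kΩ below.
Lower section ‖ load = 12.07 kΩ.
V_wiper = 20.7 × 12.07/(60.16 + 12.07) = 3.46 V.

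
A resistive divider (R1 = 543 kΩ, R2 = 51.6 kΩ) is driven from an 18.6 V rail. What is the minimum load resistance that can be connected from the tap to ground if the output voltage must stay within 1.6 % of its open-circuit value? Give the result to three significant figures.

Output resistance R_th = R1‖R2 = (543 × 51.6)/594.6 = 47.12 kΩ.
The fractional drop is R_th/(R_th + R_L); requiring this ≤ 0.0160 gives R_L ≥ R_th(1/0.0160 − 1) = 47.12 × 61.50 = 2.90 MΩ.

R_L(min) ≈ 2.90 MΩ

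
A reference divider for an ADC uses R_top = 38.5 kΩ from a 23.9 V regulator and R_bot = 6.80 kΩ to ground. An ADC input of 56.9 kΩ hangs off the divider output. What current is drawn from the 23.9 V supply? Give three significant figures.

R_bot‖R_L = 6.074 kΩ, so the source sees R_top + R_bot‖R_L = 44.57 kΩ.
I = 23.9 V / 44.57 kΩ = 0.536 mA.

I ≈ 0.536 mA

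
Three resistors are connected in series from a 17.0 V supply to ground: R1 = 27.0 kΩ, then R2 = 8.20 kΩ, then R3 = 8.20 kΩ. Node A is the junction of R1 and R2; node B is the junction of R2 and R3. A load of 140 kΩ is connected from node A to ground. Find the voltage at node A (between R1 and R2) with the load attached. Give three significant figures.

Below node A the series string R2+R3 = 16.40 kΩ sits in parallel with the 140 kΩ load: 14.68 kΩ.
V_A = 17.0 × 14.68/(27.0 + 14.68) = 5.99 V.

V ≈ 5.99 V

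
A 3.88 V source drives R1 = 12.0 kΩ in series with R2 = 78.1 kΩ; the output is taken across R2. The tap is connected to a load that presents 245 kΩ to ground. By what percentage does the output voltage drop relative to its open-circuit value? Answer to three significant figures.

The divider's output (Thévenin) resistance is R1‖R2 = 10.40 kΩ.
Fractional drop under load = R_th/(R_th + R_L) = 10.40 / (10.40 + 245) = 0.04073.
So the output falls by 4.07 %.

4.07 %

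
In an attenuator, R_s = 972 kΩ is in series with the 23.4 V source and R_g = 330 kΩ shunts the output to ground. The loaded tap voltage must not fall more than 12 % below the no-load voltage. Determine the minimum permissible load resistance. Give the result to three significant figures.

Output resistance R_th = R_s‖R_g = (972 × 330)/1302 = 246.4 kΩ.
The fractional drop is R_th/(R_th + R_L); requiring this ≤ 0.120 gives R_L ≥ R_th(1/0.120 − 1) = 246.4 × 7.333 = 1.81 MΩ.

R_L(min) ≈ 1.81 MΩ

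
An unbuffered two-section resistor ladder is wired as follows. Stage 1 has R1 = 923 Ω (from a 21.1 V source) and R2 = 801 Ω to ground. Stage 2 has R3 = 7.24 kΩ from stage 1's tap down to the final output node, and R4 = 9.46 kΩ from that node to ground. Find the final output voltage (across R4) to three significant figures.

Stage 2 presents R3+R4 = 16700 Ω as a load on stage 1's tap.
Stage 1's lower leg becomes R2‖(R3+R4) = 764.3 Ω, so V_mid = 21.1 × 764.3/1687 = 9.558 V.
Stage 2 is itself unloaded: V_out = V_mid × R4/(R3+R4) = 9.558 × 9460/16700 = 5.41 V.

V_out ≈ 5.41 V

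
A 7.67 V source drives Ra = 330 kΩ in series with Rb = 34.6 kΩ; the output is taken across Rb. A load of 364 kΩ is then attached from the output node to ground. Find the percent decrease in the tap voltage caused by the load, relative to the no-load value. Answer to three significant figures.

The divider's output (Thévenin) resistance is Ra‖Rb = 31.32 kΩ.
Fractional drop under load = R_th/(R_th + R_L) = 31.32 / (31.32 + 364) = 0.07922.
So the output falls by 7.92 %.

7.92 %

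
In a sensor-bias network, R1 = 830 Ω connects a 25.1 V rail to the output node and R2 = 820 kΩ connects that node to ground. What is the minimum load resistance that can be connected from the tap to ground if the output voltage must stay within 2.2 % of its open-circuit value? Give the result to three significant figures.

Output resistance R_th = R1‖R2 = (830 × 820000)/820800 = 829.2 Ω.
The fractional drop is R_th/(R_th + R_L); requiring this ≤ 0.0220 gives R_L ≥ R_th(1/0.0220 − 1) = 829.2 × 44.45 = 36.9 kΩ.

R_L(min) ≈ 36.9 kΩ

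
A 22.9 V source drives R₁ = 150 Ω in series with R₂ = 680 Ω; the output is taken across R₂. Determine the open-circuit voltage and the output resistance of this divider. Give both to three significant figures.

V_th = 18.8 V, R_th = 123 Ω

V_th is the open-circuit tap voltage: 22.9 × 680/(150 + 680) = 18.8 V.
With the supply zeroed, R₁ and R₂ appear in parallel from the tap: R_th = R₁‖R₂ = (150 × 680)/830.0 = 123 Ω.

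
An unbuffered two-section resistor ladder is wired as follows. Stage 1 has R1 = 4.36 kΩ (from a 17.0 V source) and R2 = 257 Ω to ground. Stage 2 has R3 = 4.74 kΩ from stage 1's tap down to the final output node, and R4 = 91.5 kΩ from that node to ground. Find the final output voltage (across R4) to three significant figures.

Stage 2 presents R3+R4 = 96240 Ω as a load on stage 1's tap.
Stage 1's lower leg becomes R2‖(R3+R4) = 256.3 Ω, so V_mid = 17.0 × 256.3/4616 = 0.9439 V.
Stage 2 is itself unloaded: V_out = V_mid × R4/(R3+R4) = 0.9439 × 91500/96240 = 0.897 V.

V_out ≈ 0.897 V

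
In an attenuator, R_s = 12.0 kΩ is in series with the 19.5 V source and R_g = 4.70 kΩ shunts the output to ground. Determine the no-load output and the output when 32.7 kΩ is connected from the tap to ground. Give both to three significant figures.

Unloaded: 5.49 V; loaded: 4.97 V

Open-circuit: V = 19.5 × 4.70/(12.0 + 4.70) = 5.49 V.
With the load, R_g becomes R_g‖R_L = 4.109 kΩ, so V = 19.5 × 4.109/16.11 = 4.97 V.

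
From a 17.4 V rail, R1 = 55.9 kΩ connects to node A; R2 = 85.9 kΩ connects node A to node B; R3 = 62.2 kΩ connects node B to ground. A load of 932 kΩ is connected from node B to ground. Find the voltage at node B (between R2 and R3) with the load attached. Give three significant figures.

At node B, R3 is in parallel with the load: R3‖R_L = 58.31 kΩ.
Below node A the resistance is R2 + (R3‖R_L) = 144.2 kΩ, so V_A = 17.4 × 144.2/200.1 = 12.54 V.
Then V_B = V_A × (R3‖R_L)/(R2 + R3‖R_L) = 12.54 × 58.31/144.2 = 5.07 V.

V ≈ 5.07 V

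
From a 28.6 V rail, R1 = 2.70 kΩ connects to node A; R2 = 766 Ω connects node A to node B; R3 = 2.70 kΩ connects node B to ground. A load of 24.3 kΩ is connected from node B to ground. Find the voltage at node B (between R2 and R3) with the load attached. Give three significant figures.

V ≈ 11.8 V

At node B, R3 is in parallel with the load: R3‖R_L = 2430 Ω.
Below node A the resistance is R2 + (R3‖R_L) = 3196 Ω, so V_A = 28.6 × 3196/5896 = 15.50 V.
Then V_B = V_A × (R3‖R_L)/(R2 + R3‖R_L) = 15.50 × 2430/3196 = 11.8 V.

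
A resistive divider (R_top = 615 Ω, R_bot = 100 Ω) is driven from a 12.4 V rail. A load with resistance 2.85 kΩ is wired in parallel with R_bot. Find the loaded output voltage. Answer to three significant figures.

The load sits in parallel with R_bot: R_bot‖R_L = (100 × 2850) / (100 + 2850) = 96.61 Ω.
V_out = 12.4 × 96.61 / (615 + 96.61) = 12.4 × 96.61/711.6 = 1.68 V.

V_out ≈ 1.68 V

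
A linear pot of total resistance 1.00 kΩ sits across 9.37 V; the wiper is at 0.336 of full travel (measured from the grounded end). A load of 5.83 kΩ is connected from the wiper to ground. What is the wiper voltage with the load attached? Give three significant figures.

The wiper splits the pot into (1−α)R = 664.0 Ω above and αR = 336.0 Ω below.
Lower section ‖ load = 317.7 Ω.
V_wiper = 9.37 × 317.7/(664.0 + 317.7) = 3.03 V.

V ≈ 3.03 V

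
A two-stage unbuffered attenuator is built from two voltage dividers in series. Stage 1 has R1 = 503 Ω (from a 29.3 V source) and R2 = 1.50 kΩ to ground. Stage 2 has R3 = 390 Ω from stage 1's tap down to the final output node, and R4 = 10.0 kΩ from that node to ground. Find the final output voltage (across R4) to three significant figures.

V_out ≈ 20.4 V

Stage 2 presents R3+R4 = 10390 Ω as a load on stage 1's tap.
Stage 1's lower leg becomes R2‖(R3+R4) = 1311 Ω, so V_mid = 29.3 × 1311/1814 = 21.17 V.
Stage 2 is itself unloaded: V_out = V_mid × R4/(R3+R4) = 21.17 × 10000/10390 = 20.4 V.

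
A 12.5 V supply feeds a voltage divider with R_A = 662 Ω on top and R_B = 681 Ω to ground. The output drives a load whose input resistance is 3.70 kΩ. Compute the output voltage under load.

The load sits in parallel with R_B: R_B‖R_L = (681 × 3700) / (681 + 3700) = 575.1 Ω.
V_out = 12.5 × 575.1 / (662 + 575.1) = 12.5 × 575.1/1237 = 5.81 V.

V_out ≈ 5.81 V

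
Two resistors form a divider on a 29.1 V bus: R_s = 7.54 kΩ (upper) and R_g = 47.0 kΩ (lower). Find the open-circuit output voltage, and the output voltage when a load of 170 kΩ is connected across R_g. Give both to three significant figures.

Open-circuit: V = 29.1 × 47.0/(7.54 + 47.0) = 25.1 V.
With the load, R_g becomes R_g‖R_L = 36.82 kΩ, so V = 29.1 × 36.82/44.36 = 24.2 V.

Unloaded: 25.1 V; loaded: 24.2 V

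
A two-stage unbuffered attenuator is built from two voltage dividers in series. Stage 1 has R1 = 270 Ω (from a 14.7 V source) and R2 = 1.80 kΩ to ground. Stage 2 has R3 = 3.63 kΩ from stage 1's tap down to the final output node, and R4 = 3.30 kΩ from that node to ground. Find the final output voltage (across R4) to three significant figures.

Stage 2 presents R3+R4 = 6930 Ω as a load on stage 1's tap.
Stage 1's lower leg becomes R2‖(R3+R4) = 1429 Ω, so V_mid = 14.7 × 1429/1699 = 12.36 V.
Stage 2 is itself unloaded: V_out = V_mid × R4/(R3+R4) = 12.36 × 3300/6930 = 5.89 V.

V_out ≈ 5.89 V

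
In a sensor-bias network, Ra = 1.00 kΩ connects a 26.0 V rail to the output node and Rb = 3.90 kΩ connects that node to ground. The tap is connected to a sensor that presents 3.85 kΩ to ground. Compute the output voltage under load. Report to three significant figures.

V_out ≈ 17.1 V

The load sits in parallel with Rb: Rb‖R_L = (3.90 × 3.85) / (3.90 + 3.85) = 1.937 kΩ.
V_out = 26.0 × 1.937 / (1.00 + 1.937) = 26.0 × 1.937/2.937 = 17.1 V.
(Unloaded it would have been 20.7 V.)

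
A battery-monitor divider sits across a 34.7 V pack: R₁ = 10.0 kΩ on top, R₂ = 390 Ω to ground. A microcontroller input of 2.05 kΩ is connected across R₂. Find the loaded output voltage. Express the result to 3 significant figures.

The load sits in parallel with R₂: R₂‖R_L = (390 × 2050) / (390 + 2050) = 327.7 Ω.
V_out = 34.7 × 327.7 / (10000 + 327.7) = 34.7 × 327.7/10330 = 1.10 V.
(Unloaded it would have been 1.30 V.)

V_out ≈ 1.10 V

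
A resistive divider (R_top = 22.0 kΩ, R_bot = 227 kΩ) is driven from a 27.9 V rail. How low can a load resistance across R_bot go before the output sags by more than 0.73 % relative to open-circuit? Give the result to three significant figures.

R_L(min) ≈ 2.73 MΩ

Output resistance R_th = R_top‖R_bot = (22.0 × 227)/249.0 = 20.06 kΩ.
The fractional drop is R_th/(R_th + R_L); requiring this ≤ 0.00730 gives R_L ≥ R_th(1/0.00730 − 1) = 20.06 × 136.0 = 2.73 MΩ.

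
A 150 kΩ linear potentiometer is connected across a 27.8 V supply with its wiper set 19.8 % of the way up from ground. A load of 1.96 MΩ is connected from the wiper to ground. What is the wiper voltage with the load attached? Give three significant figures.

V ≈ 5.44 V

The wiper splits the pot into (1−α)R = 120.3 kΩ above and αR = 29.70 kΩ below.
Lower section ‖ load = 29.26 kΩ.
V_wiper = 27.8 × 29.26/(120.3 + 29.26) = 5.44 V.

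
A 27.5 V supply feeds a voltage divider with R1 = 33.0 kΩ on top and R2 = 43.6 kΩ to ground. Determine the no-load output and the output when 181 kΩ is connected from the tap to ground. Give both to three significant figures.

Unloaded: 15.7 V; loaded: 14.2 V

Open-circuit: V = 27.5 × 43.6/(33.0 + 43.6) = 15.7 V.
With the load, R2 becomes R2‖R_L = 35.14 kΩ, so V = 27.5 × 35.14/68.14 = 14.2 V.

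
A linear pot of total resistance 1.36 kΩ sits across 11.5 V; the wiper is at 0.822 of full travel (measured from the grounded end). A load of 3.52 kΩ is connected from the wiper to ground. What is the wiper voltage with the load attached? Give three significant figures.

V ≈ 8.95 V

The wiper splits the pot into (1−α)R = 242.1 Ω above and αR = 1118 Ω below.
Lower section ‖ load = 848.5 Ω.
V_wiper = 11.5 × 848.5/(242.1 + 848.5) = 8.95 V.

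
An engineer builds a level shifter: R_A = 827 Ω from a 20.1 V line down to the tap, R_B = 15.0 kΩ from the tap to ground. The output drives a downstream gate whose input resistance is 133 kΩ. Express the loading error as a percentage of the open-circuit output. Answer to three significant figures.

0.586 %

The divider's output (Thévenin) resistance is R_A‖R_B = 783.8 Ω.
Fractional drop under load = R_th/(R_th + R_L) = 783.8 / (783.8 + 133000) = 0.005859.
So the output falls by 0.586 %.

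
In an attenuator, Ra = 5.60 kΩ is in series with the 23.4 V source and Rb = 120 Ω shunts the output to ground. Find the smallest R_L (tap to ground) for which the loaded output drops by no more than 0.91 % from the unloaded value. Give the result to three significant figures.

Output resistance R_th = Ra‖Rb = (5600 × 120)/5720 = 117.5 Ω.
The fractional drop is R_th/(R_th + R_L); requiring this ≤ 0.00910 gives R_L ≥ R_th(1/0.00910 − 1) = 117.5 × 108.9 = 12.8 kΩ.

R_L(min) ≈ 12.8 kΩ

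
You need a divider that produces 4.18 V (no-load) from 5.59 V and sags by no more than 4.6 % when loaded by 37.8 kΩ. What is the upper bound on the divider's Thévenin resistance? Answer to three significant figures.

Loading drop = R_th/(R_th + R_L) ≤ 0.0460, so R_th ≤ R_L · ε/(1−ε) = 37.8 kΩ × 0.0460/0.9540 = 1.82 kΩ.

R_th ≤ 1.82 kΩ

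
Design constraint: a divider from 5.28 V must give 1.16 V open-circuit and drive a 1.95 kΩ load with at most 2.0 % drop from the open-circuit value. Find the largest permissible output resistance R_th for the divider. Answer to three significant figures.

R_th ≤ 39.8 Ω

Loading drop = R_th/(R_th + R_L) ≤ 0.0200, so R_th ≤ R_L · ε/(1−ε) = 1.95 kΩ × 0.0200/0.9800 = 39.8 Ω.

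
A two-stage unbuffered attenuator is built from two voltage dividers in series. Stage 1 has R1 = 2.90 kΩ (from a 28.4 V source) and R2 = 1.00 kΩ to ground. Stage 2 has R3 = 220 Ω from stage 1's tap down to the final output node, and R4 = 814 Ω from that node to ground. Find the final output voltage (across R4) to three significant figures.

V_out ≈ 3.33 V

Stage 2 presents R3+R4 = 1034 Ω as a load on stage 1's tap.
Stage 1's lower leg becomes R2‖(R3+R4) = 508.4 Ω, so V_mid = 28.4 × 508.4/3408 = 4.236 V.
Stage 2 is itself unloaded: V_out = V_mid × R4/(R3+R4) = 4.236 × 814/1034 = 3.33 V.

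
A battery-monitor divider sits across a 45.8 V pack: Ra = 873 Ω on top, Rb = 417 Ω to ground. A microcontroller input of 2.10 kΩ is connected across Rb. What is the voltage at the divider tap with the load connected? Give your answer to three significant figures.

The load sits in parallel with Rb: Rb‖R_L = (417 × 2100) / (417 + 2100) = 347.9 Ω.
V_out = 45.8 × 347.9 / (873 + 347.9) = 45.8 × 347.9/1221 = 13.1 V.

V_out ≈ 13.1 V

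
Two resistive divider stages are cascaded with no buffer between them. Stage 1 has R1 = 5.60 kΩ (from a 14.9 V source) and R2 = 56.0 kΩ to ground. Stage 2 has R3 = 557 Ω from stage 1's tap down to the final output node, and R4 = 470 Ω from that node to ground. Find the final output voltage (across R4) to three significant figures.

V_out ≈ 1.04 V

Stage 2 presents R3+R4 = 1027 Ω as a load on stage 1's tap.
Stage 1's lower leg becomes R2‖(R3+R4) = 1009 Ω, so V_mid = 14.9 × 1009/6609 = 2.274 V.
Stage 2 is itself unloaded: V_out = V_mid × R4/(R3+R4) = 2.274 × 470/1027 = 1.04 V.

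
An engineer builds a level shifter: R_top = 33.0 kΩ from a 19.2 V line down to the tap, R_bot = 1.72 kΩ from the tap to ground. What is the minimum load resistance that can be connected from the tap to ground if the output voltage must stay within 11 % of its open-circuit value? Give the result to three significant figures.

R_L(min) ≈ 13.2 kΩ

Output resistance R_th = R_top‖R_bot = (33.0 × 1.72)/34.72 = 1.635 kΩ.
The fractional drop is R_th/(R_th + R_L); requiring this ≤ 0.110 gives R_L ≥ R_th(1/0.110 − 1) = 1.635 × 8.091 = 13.2 kΩ.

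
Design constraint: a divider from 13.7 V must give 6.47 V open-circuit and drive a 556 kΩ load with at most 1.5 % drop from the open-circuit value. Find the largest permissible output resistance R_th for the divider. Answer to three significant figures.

Loading drop = R_th/(R_th + R_L) ≤ 0.0150, so R_th ≤ R_L · ε/(1−ε) = 556 kΩ × 0.0150/0.9850 = 8.47 kΩ.
(Any R1, R2 with R2/(R1+R2) = 0.472 and R1‖R2 ≤ 8.47 kΩ will meet the spec.)

R_th ≤ 8.47 kΩ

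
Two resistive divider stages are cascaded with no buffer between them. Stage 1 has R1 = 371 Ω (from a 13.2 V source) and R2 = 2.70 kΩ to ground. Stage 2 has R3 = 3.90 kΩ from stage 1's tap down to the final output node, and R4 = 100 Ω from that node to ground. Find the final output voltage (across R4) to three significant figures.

V_out ≈ 0.268 V

Stage 2 presents R3+R4 = 4000 Ω as a load on stage 1's tap.
Stage 1's lower leg becomes R2‖(R3+R4) = 1612 Ω, so V_mid = 13.2 × 1612/1983 = 10.73 V.
Stage 2 is itself unloaded: V_out = V_mid × R4/(R3+R4) = 10.73 × 100/4000 = 0.268 V.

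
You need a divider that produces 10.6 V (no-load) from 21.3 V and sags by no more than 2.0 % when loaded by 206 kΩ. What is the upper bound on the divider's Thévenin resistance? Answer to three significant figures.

Loading drop = R_th/(R_th + R_L) ≤ 0.0200, so R_th ≤ R_L · ε/(1−ε) = 206 kΩ × 0.0200/0.9800 = 4.20 kΩ.
(Any R1, R2 with R2/(R1+R2) = 0.498 and R1‖R2 ≤ 4.20 kΩ will meet the spec.)

R_th ≤ 4.20 kΩ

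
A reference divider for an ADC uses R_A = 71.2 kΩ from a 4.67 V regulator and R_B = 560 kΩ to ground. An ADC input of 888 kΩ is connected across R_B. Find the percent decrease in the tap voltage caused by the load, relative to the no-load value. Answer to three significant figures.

The divider's output (Thévenin) resistance is R_A‖R_B = 63.17 kΩ.
Fractional drop under load = R_th/(R_th + R_L) = 63.17 / (63.17 + 888) = 0.06641.
So the output falls by 6.64 %.

6.64 %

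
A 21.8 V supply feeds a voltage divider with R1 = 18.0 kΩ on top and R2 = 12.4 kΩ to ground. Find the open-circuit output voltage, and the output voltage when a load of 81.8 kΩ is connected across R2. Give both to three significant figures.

Unloaded: 8.89 V; loaded: 8.16 V

Open-circuit: V = 21.8 × 12.4/(18.0 + 12.4) = 8.89 V.
With the load, R2 becomes R2‖R_L = 10.77 kΩ, so V = 21.8 × 10.77/28.77 = 8.16 V.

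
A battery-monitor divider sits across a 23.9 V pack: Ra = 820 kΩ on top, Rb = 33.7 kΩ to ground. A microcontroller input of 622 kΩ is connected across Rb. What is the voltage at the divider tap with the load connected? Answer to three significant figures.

The load sits in parallel with Rb: Rb‖R_L = (33.7 × 622) / (33.7 + 622) = 31.97 kΩ.
V_out = 23.9 × 31.97 / (820 + 31.97) = 23.9 × 31.97/852.0 = 0.897 V.

V_out ≈ 0.897 V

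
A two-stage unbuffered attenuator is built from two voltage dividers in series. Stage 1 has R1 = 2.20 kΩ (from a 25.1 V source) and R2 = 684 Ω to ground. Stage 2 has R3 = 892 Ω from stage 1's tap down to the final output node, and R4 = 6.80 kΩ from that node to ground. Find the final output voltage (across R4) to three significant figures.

V_out ≈ 4.93 V

Stage 2 presents R3+R4 = 7692 Ω as a load on stage 1's tap.
Stage 1's lower leg becomes R2‖(R3+R4) = 628.1 Ω, so V_mid = 25.1 × 628.1/2828 = 5.575 V.
Stage 2 is itself unloaded: V_out = V_mid × R4/(R3+R4) = 5.575 × 6800/7692 = 4.93 V.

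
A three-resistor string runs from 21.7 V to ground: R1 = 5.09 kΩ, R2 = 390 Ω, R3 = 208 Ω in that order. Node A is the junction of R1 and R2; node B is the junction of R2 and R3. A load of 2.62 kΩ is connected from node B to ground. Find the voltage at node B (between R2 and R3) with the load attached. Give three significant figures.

At node B, R3 is in parallel with the load: R3‖R_L = 192.7 Ω.
Below node A the resistance is R2 + (R3‖R_L) = 582.7 Ω, so V_A = 21.7 × 582.7/5673 = 2.229 V.
Then V_B = V_A × (R3‖R_L)/(R2 + R3‖R_L) = 2.229 × 192.7/582.7 = 0.737 V.

V ≈ 0.737 V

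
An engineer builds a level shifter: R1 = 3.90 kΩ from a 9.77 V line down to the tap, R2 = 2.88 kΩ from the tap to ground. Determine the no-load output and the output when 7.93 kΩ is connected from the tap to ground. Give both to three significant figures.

Unloaded: 4.15 V; loaded: 3.43 V

Open-circuit: V = 9.77 × 2.88/(3.90 + 2.88) = 4.15 V.
With the load, R2 becomes R2‖R_L = 2.113 kΩ, so V = 9.77 × 2.113/6.013 = 3.43 V.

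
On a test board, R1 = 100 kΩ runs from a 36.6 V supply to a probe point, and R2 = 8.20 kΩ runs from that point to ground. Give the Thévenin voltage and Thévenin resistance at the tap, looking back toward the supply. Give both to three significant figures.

V_th = 2.77 V, R_th = 7.58 kΩ

V_th is the open-circuit tap voltage: 36.6 × 8.20/(100 + 8.20) = 2.77 V.
With the supply zeroed, R1 and R2 appear in parallel from the tap: R_th = R1‖R2 = (100 × 8.20)/108.2 = 7.58 kΩ.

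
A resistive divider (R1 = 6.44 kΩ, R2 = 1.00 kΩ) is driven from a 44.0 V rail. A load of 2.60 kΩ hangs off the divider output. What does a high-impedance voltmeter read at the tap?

V_out ≈ 4.44 V

The load sits in parallel with R2: R2‖R_L = (1.00 × 2.60) / (1.00 + 2.60) = 0.7222 kΩ.
V_out = 44.0 × 0.7222 / (6.44 + 0.7222) = 44.0 × 0.7222/7.162 = 4.44 V.
(Unloaded it would have been 5.91 V.)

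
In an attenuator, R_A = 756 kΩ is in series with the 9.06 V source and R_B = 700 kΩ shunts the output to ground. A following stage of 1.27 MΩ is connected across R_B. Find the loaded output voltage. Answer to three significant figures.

V_out ≈ 3.39 V

The load sits in parallel with R_B: R_B‖R_L = (700 × 1270) / (700 + 1270) = 451.3 kΩ.
V_out = 9.06 × 451.3 / (756 + 451.3) = 9.06 × 451.3/1207 = 3.39 V.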